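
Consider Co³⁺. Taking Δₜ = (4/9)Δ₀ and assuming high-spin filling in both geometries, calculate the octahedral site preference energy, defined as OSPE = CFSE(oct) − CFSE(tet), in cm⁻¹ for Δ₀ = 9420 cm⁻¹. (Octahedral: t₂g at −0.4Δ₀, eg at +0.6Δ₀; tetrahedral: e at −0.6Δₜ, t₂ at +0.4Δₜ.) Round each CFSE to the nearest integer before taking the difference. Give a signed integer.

Group 9 minus oxidation state +3 gives a d⁶ configuration for Co³⁺.
Octahedral (high-spin): t₂g⁴ eg², CFSE = 4(−0.4) + 2(+0.6) = -0.4Δ₀ = -0.4 × 9420 = -3768 cm⁻¹.
Tetrahedral: e³ t₂³, CFSE = 3(−0.6) + 3(+0.4) = -0.6Δₜ = -0.6 × (4/9) × 9420 = -2512 cm⁻¹.
Subtracting, OSPE = -3768 − (-2512) = -1256 cm⁻¹.

-1256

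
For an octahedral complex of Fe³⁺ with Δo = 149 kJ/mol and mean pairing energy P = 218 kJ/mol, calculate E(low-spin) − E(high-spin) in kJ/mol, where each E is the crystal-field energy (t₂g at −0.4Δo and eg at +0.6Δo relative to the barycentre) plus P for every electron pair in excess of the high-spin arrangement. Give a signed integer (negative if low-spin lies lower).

Group 8 minus oxidation state +3 gives a d⁵ configuration for Fe³⁺.
High-spin d⁵ fills as t₂g³ eg² with CFSE 3(−0.4) + 2(+0.6) = 0.0Δo = 0 kJ/mol.
For low-spin the configuration is t₂g⁵ eg⁰: orbital energy -2.0 × 149 = -298 kJ/mol, and 2 additional pairs relative to high-spin add 436 kJ/mol, giving 138 kJ/mol.
The difference is 138 − (0) = 138 kJ/mol, so high-spin lies lower.

138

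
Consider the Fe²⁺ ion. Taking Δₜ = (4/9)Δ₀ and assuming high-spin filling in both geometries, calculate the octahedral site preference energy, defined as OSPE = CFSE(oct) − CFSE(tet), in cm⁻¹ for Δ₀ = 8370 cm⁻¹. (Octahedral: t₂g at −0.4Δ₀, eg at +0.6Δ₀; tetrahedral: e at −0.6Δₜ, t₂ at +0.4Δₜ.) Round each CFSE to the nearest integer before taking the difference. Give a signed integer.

-1116

Fe sits in group 8; removing 2 electrons leaves Fe²⁺ with 8 − 2 = 6 d electrons.
Octahedral (high-spin): t2g^4 e_g^2, CFSE = 4(−0.4) + 2(+0.6) = -0.4Δ₀ = -0.4 × 8370 = -3348 cm⁻¹.
Tetrahedral e^3 t2^3 gives -0.6Δₜ = -0.6 × (4/9) × 8370 = -2232 cm⁻¹.
Subtracting, OSPE = -3348 − (-2232) = -1116 cm⁻¹.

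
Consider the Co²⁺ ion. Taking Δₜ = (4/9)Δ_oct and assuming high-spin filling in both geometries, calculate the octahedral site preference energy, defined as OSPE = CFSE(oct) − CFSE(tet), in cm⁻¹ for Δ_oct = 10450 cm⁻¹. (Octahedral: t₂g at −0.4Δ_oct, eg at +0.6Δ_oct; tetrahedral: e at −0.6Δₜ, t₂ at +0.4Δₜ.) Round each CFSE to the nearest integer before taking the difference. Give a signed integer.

Group 9 minus oxidation state +2 gives a d⁷ configuration for Co²⁺.
Octahedral high-spin t2g^5 e_g^2: CFSE = -0.8 × 10450 = -8360 cm⁻¹.
Tetrahedral e^4 t2^3 gives -1.2Δₜ = -1.2 × (4/9) × 10450 = -5573 cm⁻¹.
Subtracting, OSPE = -8360 − (-5573) = -2787 cm⁻¹.

-2787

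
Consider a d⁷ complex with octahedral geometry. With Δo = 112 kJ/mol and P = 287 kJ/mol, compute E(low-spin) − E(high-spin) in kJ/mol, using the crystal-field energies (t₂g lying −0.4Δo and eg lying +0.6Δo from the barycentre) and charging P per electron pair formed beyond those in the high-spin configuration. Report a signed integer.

High-spin: t₂g⁵ eg², CFSE = -0.8Δo = -90 kJ/mol.
Low-spin: t₂g⁶ eg¹, orbital CFSE = -1.8Δo = -202 kJ/mol; plus 1 excess pair × P = +287 kJ/mol; total 85 kJ/mol.
The difference is 85 − (-90) = 175 kJ/mol, so high-spin lies lower.

175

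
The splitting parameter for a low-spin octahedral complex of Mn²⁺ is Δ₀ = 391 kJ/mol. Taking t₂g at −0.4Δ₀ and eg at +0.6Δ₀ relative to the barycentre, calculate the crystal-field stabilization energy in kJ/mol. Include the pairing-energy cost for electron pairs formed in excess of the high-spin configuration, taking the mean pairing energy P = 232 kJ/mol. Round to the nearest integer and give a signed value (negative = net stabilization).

-318

Mn is in group 7, so Mn²⁺ is d⁵ (7 − 2 = 5).
The d⁵ electrons fill as t₂g⁵ eg⁰.
The orbital stabilization is -2.0Δ₀ = -2.0 × 391 = -782 kJ/mol.
High-spin d⁵ would be t₂g³ eg² with 0 pairs; low-spin has 2, so 2 excess pairs cost +2P = +464 kJ/mol.
Combining: -782 + 464 = -318 kJ/mol.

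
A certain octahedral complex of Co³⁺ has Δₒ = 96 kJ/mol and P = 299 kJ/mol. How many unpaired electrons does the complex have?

4

Group 9 minus oxidation state +3 gives a d⁶ configuration for Co³⁺.
Here Δₒ < P (96 < 299), so the high-spin state is favoured.
Configuration: t2g^4 e_g^2.
Unpaired electrons: 4.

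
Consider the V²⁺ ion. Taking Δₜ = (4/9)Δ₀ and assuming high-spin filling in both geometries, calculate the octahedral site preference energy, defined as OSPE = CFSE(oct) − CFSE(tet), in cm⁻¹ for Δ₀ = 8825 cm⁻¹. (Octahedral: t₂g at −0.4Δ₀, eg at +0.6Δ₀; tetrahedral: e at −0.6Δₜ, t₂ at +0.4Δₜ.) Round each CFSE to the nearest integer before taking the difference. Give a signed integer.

-7452

V²⁺: group 5, so d-count = 5 − 2 = 3.
In an octahedral site d³ (HS) is t₂g³ eg⁰, giving CFSE(oct) = -1.2Δ₀ = -10590 cm⁻¹.
In a tetrahedral site the filling is e² t₂¹: CFSE(tet) = -0.8Δₜ = -0.8 × (4/9)(8825) = -3138 cm⁻¹.
Subtracting, OSPE = -10590 − (-3138) = -7452 cm⁻¹.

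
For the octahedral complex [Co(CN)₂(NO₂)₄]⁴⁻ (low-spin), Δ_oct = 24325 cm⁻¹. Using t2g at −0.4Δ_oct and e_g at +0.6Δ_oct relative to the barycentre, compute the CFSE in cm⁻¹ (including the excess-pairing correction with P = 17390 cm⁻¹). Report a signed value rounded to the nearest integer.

-26395

Ligand charges: 2×(-1) from CN⁻ and 4×(-1) from NO₂⁻ sum to -6; with overall charge -4, Co is +2.
Co sits in group 9; removing 2 electrons leaves Co²⁺ with 9 − 2 = 7 d electrons.
Configuration: t2g^6 e_g^1.
The orbital stabilization is -1.8Δ_oct = -1.8 × 24325 = -43785 cm⁻¹.
Pairing penalty: 3 pairs vs 2 in the high-spin reference → 1 extra × P = 17390 cm⁻¹.
Overall CFSE = -43785 + 17390 = -26395 cm⁻¹.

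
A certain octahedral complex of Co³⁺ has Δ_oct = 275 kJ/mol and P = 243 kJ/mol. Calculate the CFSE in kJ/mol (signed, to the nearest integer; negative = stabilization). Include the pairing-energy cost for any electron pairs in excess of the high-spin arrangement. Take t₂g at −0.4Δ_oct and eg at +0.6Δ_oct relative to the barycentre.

Group 9 minus oxidation state +3 gives a d⁶ configuration for Co³⁺.
Since Δ_oct = 275 kJ/mol > P = 243 kJ/mol, the complex adopts the low-spin configuration.
Configuration: t₂g⁶ eg⁰.
Orbital CFSE = -2.4Δ_oct = -2.4 × 275 = -660 kJ/mol.
Excess pairs vs high-spin: 3 − 1 = 2; pairing cost = +486 kJ/mol.
Net CFSE = -660 + 486 = -174 kJ/mol.

-174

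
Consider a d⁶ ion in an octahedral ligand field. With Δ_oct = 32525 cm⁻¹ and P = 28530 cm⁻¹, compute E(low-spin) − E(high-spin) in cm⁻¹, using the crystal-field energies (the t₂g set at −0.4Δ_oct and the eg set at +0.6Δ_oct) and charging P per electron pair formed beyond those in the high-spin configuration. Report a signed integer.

High-spin: t₂g⁴ eg², CFSE = -0.4Δ_oct = -13010 cm⁻¹.
Low-spin: t₂g⁶ eg⁰, orbital CFSE = -2.4Δ_oct = -78060 cm⁻¹; plus 2 excess pairs × P = +57060 cm⁻¹; total -21000 cm⁻¹.
E(LS) − E(HS) = -21000 − (-13010) = -7990 cm⁻¹.

-7990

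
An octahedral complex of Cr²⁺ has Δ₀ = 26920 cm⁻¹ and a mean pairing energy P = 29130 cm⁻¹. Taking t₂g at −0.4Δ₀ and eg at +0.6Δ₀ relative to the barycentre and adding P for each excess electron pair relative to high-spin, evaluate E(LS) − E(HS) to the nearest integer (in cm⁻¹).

Cr²⁺: group 6, so d-count = 6 − 2 = 4.
High-spin: t₂g³ eg¹, CFSE = -0.6Δ₀ = -16152 cm⁻¹.
For low-spin the configuration is t₂g⁴ eg⁰: orbital energy -1.6 × 26920 = -43072 cm⁻¹, and 1 additional pair relative to high-spin adds 29130 cm⁻¹, giving -13942 cm⁻¹.
Thus E(LS) − E(HS) = 2210 cm⁻¹.

2210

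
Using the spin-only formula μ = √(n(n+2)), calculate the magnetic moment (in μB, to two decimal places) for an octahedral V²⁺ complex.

3.87 μB

Group 5 minus oxidation state +2 gives a d³ configuration for V²⁺.
Configuration: t₂g³ eg⁰ → 3 unpaired electrons.
μ(spin-only) = √[3(3+2)] = √15 ≈ 3.87 μB.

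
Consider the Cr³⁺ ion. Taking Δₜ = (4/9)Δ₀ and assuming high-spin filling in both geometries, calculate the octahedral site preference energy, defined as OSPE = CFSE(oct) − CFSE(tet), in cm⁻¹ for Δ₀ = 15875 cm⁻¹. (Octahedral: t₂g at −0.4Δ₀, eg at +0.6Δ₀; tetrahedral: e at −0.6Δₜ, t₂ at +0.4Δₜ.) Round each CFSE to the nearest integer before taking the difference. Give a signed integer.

-13406

Cr³⁺: group 6, so d-count = 6 − 3 = 3.
In an octahedral site d³ (HS) is t₂g³ eg⁰, giving CFSE(oct) = -1.2Δ₀ = -19050 cm⁻¹.
Tetrahedral e² t₂¹ gives -0.8Δₜ = -0.8 × (4/9) × 15875 = -5644 cm⁻¹.
OSPE = -19050 − (-5644) = -13406 cm⁻¹.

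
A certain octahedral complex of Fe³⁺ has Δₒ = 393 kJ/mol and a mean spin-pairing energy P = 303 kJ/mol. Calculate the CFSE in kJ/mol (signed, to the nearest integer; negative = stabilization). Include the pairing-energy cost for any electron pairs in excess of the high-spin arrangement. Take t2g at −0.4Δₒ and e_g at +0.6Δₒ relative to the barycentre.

Fe³⁺: group 8, so d-count = 8 − 3 = 5.
Here Δₒ > P (393 > 303), so the low-spin state is favoured.
Filling d⁵ accordingly: t2g^5 e_g^0.
Orbital CFSE = -2.0Δₒ = -2.0 × 393 = -786 kJ/mol.
Excess pairs vs high-spin: 2 − 0 = 2; pairing cost = +606 kJ/mol.
Net CFSE = -786 + 606 = -180 kJ/mol.

-180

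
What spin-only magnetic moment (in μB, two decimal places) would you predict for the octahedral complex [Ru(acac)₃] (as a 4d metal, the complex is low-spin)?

Each acac⁻ contributes -1; 3 × (-1) = -3. With overall charge +0, Ru is in the +3 oxidation state.
Ru is in group 8, so Ru³⁺ is d⁵ (8 − 3 = 5).
Configuration: t2g^5 e_g^0 → 1 unpaired electron.
μ(spin-only) = √[1(1+2)] = √3 ≈ 1.73 μB.

1.73 μB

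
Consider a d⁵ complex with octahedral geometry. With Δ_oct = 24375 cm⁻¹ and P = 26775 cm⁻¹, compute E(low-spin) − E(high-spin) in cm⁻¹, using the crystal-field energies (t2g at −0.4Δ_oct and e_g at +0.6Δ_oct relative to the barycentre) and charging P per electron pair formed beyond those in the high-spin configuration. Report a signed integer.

4800

High-spin d⁵ fills as t2g^3 e_g^2 with CFSE 3(−0.4) + 2(+0.6) = 0.0Δ_oct = 0 cm⁻¹.
Low-spin t2g^5 e_g^0 gives -2.0Δ_oct = -48750 cm⁻¹, but forming 2 extra pairs costs 2P = 53550 cm⁻¹, so E(LS) = -48750 + 53550 = 4800 cm⁻¹.
E(LS) − E(HS) = 4800 − (0) = 4800 cm⁻¹.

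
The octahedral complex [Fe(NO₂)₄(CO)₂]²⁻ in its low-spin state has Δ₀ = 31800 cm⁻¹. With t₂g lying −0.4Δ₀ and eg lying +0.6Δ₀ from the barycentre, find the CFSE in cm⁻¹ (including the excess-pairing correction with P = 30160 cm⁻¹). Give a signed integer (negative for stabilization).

-16000

Ligand charges: 4×(-1) from NO₂⁻ and 2×(+0) from CO sum to -4; with overall charge -2, Fe is +2.
Fe²⁺: group 8, so d-count = 8 − 2 = 6.
Electron filling gives t₂g⁶ eg⁰.
The orbital stabilization is -2.4Δ₀ = -2.4 × 31800 = -76320 cm⁻¹.
High-spin d⁶ would be t₂g⁴ eg² with 1 pair; low-spin has 3, so 2 excess pairs cost +2P = +60320 cm⁻¹.
Overall CFSE = -76320 + 60320 = -16000 cm⁻¹.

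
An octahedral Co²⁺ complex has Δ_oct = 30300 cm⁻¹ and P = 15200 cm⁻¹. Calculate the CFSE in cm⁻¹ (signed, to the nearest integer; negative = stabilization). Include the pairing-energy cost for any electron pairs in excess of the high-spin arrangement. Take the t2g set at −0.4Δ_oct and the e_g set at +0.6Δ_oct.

Co is in group 9, so Co²⁺ is d⁷ (9 − 2 = 7).
Since Δ_oct = 30300 cm⁻¹ > P = 15200 cm⁻¹, the complex adopts the low-spin configuration.
Filling d⁷ accordingly: t2g^6 e_g^1.
Orbital CFSE = -1.8Δ_oct = -1.8 × 30300 = -54540 cm⁻¹.
Excess pairs vs high-spin: 3 − 2 = 1; pairing cost = +15200 cm⁻¹.
Net CFSE = -54540 + 15200 = -39340 cm⁻¹.

-39340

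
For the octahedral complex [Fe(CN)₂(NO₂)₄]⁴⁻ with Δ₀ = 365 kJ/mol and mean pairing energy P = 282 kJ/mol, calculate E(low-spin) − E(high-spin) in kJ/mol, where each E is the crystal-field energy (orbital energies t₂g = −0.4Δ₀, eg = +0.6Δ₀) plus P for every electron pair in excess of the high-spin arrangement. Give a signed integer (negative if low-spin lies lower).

-166

Ligand charges: 2×(-1) from CN⁻ and 4×(-1) from NO₂⁻ sum to -6; with overall charge -4, Fe is +2.
Group 8 minus oxidation state +2 gives a d⁶ configuration for Fe²⁺.
High-spin d⁶ fills as t₂g⁴ eg² with CFSE 4(−0.4) + 2(+0.6) = -0.4Δ₀ = -146 kJ/mol.
Low-spin t₂g⁶ eg⁰ gives -2.4Δ₀ = -876 kJ/mol, but forming 2 extra pairs costs 2P = 564 kJ/mol, so E(LS) = -876 + 564 = -312 kJ/mol.
Thus E(LS) − E(HS) = -166 kJ/mol.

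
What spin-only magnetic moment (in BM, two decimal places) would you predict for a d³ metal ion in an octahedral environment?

3.87 BM

For octahedral d³ the high- and low-spin configurations coincide.
Configuration: t₂g³ eg⁰ → 3 unpaired electrons.
μ(spin-only) = √[3(3+2)] = √15 ≈ 3.87 BM.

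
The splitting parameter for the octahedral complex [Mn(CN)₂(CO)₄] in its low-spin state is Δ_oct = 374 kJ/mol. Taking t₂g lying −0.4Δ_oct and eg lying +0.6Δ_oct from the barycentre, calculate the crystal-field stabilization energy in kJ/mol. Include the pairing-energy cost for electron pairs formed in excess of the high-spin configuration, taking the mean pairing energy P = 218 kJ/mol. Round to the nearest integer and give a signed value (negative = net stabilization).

Ligand charges: 2×(-1) from CN⁻ and 4×(+0) from CO sum to -2; with overall charge +0, Mn is +2.
Mn is in group 7, so Mn²⁺ is d⁵ (7 − 2 = 5).
Electron filling gives t₂g⁵ eg⁰.
The orbital stabilization is -2.0Δ_oct = -2.0 × 374 = -748 kJ/mol.
Relative to high-spin t₂g³ eg² (0 paired), the low-spin configuration has 2 additional pairs, contributing +2 × 218 = +436 kJ/mol.
Net CFSE = -748 + 436 = -312 kJ/mol.

-312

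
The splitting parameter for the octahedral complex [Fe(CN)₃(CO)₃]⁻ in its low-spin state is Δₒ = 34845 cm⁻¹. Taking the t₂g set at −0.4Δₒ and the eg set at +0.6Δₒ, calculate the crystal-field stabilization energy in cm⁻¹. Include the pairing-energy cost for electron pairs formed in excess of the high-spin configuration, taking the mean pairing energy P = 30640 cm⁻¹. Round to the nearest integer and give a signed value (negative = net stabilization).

-22348

Ligand charges: 3×(-1) from CN⁻ and 3×(+0) from CO sum to -3; with overall charge -1, Fe is +2.
Group 8 minus oxidation state +2 gives a d⁶ configuration for Fe²⁺.
Electron filling gives t₂g⁶ eg⁰.
Orbital CFSE = 6(-0.4) + 0(0.6) = -2.4Δₒ = -2.4 × 34845 = -83628 cm⁻¹.
High-spin d⁶ would be t₂g⁴ eg² with 1 pair; low-spin has 3, so 2 excess pairs cost +2P = +61280 cm⁻¹.
Overall CFSE = -83628 + 61280 = -22348 cm⁻¹.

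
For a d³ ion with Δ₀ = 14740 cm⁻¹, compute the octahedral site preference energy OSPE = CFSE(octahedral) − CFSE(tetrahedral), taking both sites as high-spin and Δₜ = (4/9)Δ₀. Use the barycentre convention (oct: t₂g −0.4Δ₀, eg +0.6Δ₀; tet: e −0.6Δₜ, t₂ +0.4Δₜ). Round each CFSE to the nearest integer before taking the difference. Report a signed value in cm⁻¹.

-12447

In an octahedral site d³ (HS) is t2g^3 e_g^0, giving CFSE(oct) = -1.2Δ₀ = -17688 cm⁻¹.
Tetrahedral: e^2 t2^1, CFSE = 2(−0.6) + 1(+0.4) = -0.8Δₜ = -0.8 × (4/9) × 14740 = -5241 cm⁻¹.
Subtracting, OSPE = -17688 − (-5241) = -12447 cm⁻¹.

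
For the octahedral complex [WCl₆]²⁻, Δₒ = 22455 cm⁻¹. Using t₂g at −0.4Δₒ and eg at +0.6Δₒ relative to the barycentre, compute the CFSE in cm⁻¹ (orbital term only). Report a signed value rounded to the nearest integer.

Each Cl⁻ contributes -1; 6 × (-1) = -6. With overall charge -2, W is in the +4 oxidation state.
Group 6 minus oxidation state +4 gives a d² configuration for W⁴⁺.
Configuration: t₂g² eg⁰.
The orbital stabilization is -0.8Δₒ = -0.8 × 22455 = -17964 cm⁻¹.

-17964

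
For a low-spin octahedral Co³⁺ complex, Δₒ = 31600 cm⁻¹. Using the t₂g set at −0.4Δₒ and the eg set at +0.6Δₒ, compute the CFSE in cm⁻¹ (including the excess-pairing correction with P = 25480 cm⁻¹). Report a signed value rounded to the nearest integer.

Co sits in group 9; removing 3 electrons leaves Co³⁺ with 9 − 3 = 6 d electrons.
Configuration: t₂g⁶ eg⁰.
The orbital stabilization is -2.4Δₒ = -2.4 × 31600 = -75840 cm⁻¹.
Relative to high-spin t₂g⁴ eg² (1 paired), the low-spin configuration has 2 additional pairs, contributing +2 × 25480 = +50960 cm⁻¹.
Net CFSE = -75840 + 50960 = -24880 cm⁻¹.

-24880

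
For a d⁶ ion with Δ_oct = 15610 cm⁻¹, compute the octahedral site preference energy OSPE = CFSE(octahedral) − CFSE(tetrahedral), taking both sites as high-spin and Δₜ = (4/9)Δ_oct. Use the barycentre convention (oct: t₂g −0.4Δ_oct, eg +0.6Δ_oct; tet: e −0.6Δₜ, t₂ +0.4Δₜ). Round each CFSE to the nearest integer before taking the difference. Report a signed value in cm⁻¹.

-2081

In an octahedral site d⁶ (HS) is t₂g⁴ eg², giving CFSE(oct) = -0.4Δ_oct = -6244 cm⁻¹.
Tetrahedral e³ t₂³ gives -0.6Δₜ = -0.6 × (4/9) × 15610 = -4163 cm⁻¹.
OSPE = -6244 − (-4163) = -2081 cm⁻¹.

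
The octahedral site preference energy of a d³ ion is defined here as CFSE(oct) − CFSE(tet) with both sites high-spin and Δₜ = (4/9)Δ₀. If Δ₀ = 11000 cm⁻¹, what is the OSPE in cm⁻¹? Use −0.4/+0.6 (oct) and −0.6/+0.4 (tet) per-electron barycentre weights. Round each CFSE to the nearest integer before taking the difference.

Octahedral (high-spin): t₂g³ eg⁰, CFSE = 3(−0.4) + 0(+0.6) = -1.2Δ₀ = -1.2 × 11000 = -13200 cm⁻¹.
In a tetrahedral site the filling is e² t₂¹: CFSE(tet) = -0.8Δₜ = -0.8 × (4/9)(11000) = -3911 cm⁻¹.
OSPE = CFSE(oct) − CFSE(tet) = -13200 − (-3911) = -9289 cm⁻¹.

-9289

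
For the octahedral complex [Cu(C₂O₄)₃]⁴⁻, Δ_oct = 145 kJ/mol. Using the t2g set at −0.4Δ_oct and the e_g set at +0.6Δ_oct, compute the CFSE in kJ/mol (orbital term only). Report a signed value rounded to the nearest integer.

-87

Each C₂O₄²⁻ contributes -2; 3 × (-2) = -6. With overall charge -4, Cu is in the +2 oxidation state.
Group 11 minus oxidation state +2 gives a d⁹ configuration for Cu²⁺.
Configuration: t2g^6 e_g^3.
The orbital stabilization is -0.6Δ_oct = -0.6 × 145 = -87 kJ/mol.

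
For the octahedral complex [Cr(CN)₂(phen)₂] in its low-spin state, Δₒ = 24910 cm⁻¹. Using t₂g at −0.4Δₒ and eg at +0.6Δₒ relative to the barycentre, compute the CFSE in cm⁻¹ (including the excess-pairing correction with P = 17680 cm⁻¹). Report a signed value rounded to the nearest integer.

-22176

Ligand charges: 2×(-1) from CN⁻ and 2×(+0) from phen sum to -2; with overall charge +0, Cr is +2.
Group 6 minus oxidation state +2 gives a d⁴ configuration for Cr²⁺.
The d⁴ electrons fill as t₂g⁴ eg⁰.
Orbital CFSE = 4(-0.4) + 0(0.6) = -1.6Δₒ = -1.6 × 24910 = -39856 cm⁻¹.
Pairing penalty: 1 pair vs 0 in the high-spin reference → 1 extra × P = 17680 cm⁻¹.
Net CFSE = -39856 + 17680 = -22176 cm⁻¹.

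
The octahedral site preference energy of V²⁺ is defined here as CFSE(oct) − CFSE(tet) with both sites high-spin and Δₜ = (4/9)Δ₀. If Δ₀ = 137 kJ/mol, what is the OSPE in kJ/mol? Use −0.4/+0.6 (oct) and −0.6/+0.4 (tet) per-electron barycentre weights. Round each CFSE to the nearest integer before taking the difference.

V is in group 5, so V²⁺ is d³ (5 − 2 = 3).
Octahedral (high-spin): t2g^3 e_g^0, CFSE = 3(−0.4) + 0(+0.6) = -1.2Δ₀ = -1.2 × 137 = -164 kJ/mol.
Tetrahedral: e^2 t2^1, CFSE = 2(−0.6) + 1(+0.4) = -0.8Δₜ = -0.8 × (4/9) × 137 = -49 kJ/mol.
OSPE = CFSE(oct) − CFSE(tet) = -164 − (-49) = -115 kJ/mol.

-115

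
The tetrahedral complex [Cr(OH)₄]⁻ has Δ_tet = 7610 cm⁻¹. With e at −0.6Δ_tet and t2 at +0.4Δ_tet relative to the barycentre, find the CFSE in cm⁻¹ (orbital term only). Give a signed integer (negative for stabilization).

Each OH⁻ contributes -1; 4 × (-1) = -4. With overall charge -1, Cr is in the +3 oxidation state.
Cr³⁺: group 6, so d-count = 6 − 3 = 3.
Tetrahedral splitting is small, so the complex is high-spin.
The d³ electrons fill as e^2 t2^1.
Orbital CFSE = 2(-0.6) + 1(0.4) = -0.8Δ_tet = -0.8 × 7610 = -6088 cm⁻¹.

-6088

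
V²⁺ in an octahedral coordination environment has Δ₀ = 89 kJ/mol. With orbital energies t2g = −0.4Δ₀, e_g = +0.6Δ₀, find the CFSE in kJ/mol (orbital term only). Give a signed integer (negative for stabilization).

-107

V sits in group 5; removing 2 electrons leaves V²⁺ with 5 − 2 = 3 d electrons.
The d³ electrons fill as t2g^3 e_g^0.
Orbital CFSE = 3(-0.4) + 0(0.6) = -1.2Δ₀ = -1.2 × 89 = -107 kJ/mol.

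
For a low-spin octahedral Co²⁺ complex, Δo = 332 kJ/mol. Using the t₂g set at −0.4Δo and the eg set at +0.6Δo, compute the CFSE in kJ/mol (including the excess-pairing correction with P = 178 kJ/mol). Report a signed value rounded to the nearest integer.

-420

Co is in group 9, so Co²⁺ is d⁷ (9 − 2 = 7).
Configuration: t₂g⁶ eg¹.
CFSE(orbital) = 6×(-0.4Δo) + 1×(0.6Δo) = -1.8Δo; with Δo = 332 kJ/mol that is -598 kJ/mol.
Pairing penalty: 3 pairs vs 2 in the high-spin reference → 1 extra × P = 178 kJ/mol.
Overall CFSE = -598 + 178 = -420 kJ/mol.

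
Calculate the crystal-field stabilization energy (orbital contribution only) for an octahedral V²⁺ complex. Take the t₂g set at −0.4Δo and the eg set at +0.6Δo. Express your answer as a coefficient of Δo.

-1.2 Δo

Group 5 minus oxidation state +2 gives a d³ configuration for V²⁺.
For octahedral d³ the high- and low-spin configurations coincide.
Configuration: t₂g³ eg⁰.
CFSE = 3(-0.4Δo) + 0(0.6Δo) = -1.2Δo + 0.0Δo = -1.2Δo.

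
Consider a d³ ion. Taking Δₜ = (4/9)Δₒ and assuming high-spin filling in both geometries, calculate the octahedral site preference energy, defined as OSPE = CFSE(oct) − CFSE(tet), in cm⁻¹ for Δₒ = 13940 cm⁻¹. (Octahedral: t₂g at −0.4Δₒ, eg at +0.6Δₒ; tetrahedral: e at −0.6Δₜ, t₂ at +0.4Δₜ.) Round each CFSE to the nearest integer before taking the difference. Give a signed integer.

-11772

Octahedral (high-spin): t₂g³ eg⁰, CFSE = 3(−0.4) + 0(+0.6) = -1.2Δₒ = -1.2 × 13940 = -16728 cm⁻¹.
Tetrahedral e² t₂¹ gives -0.8Δₜ = -0.8 × (4/9) × 13940 = -4956 cm⁻¹.
Subtracting, OSPE = -16728 − (-4956) = -11772 cm⁻¹.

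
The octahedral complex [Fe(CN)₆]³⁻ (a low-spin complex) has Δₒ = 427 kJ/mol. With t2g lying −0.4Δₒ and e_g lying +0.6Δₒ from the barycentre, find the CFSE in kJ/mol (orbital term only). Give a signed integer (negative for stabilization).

Each CN⁻ contributes -1; 6 × (-1) = -6. With overall charge -3, Fe is in the +3 oxidation state.
Fe³⁺: group 8, so d-count = 8 − 3 = 5.
Configuration: t2g^5 e_g^0.
Orbital CFSE = 5(-0.4) + 0(0.6) = -2.0Δₒ = -2.0 × 427 = -854 kJ/mol.

-854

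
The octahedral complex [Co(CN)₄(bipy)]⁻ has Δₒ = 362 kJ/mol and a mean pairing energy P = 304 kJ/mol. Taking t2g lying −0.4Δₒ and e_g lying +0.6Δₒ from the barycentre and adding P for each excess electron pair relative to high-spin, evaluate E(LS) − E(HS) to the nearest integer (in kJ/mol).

Ligand charges: 4×(-1) from CN⁻ and 1×(+0) from bipy sum to -4; with overall charge -1, Co is +3.
Co is in group 9, so Co³⁺ is d⁶ (9 − 3 = 6).
In the high-spin limit (t2g^4 e_g^2) the orbital term is -0.4Δₒ = -145 kJ/mol, with no excess pairing.
Low-spin: t2g^6 e_g^0, orbital CFSE = -2.4Δₒ = -869 kJ/mol; plus 2 excess pairs × P = +608 kJ/mol; total -261 kJ/mol.
The difference is -261 − (-145) = -116 kJ/mol, so low-spin lies lower.

-116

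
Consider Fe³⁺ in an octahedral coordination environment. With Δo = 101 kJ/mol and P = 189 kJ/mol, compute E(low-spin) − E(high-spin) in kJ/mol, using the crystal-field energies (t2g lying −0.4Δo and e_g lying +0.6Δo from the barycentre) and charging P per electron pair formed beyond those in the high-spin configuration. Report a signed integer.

176

Fe is in group 8, so Fe³⁺ is d⁵ (8 − 3 = 5).
High-spin d⁵ fills as t2g^3 e_g^2 with CFSE 3(−0.4) + 2(+0.6) = 0.0Δo = 0 kJ/mol.
For low-spin the configuration is t2g^5 e_g^0: orbital energy -2.0 × 101 = -202 kJ/mol, and 2 additional pairs relative to high-spin add 378 kJ/mol, giving 176 kJ/mol.
The difference is 176 − (0) = 176 kJ/mol, so high-spin lies lower.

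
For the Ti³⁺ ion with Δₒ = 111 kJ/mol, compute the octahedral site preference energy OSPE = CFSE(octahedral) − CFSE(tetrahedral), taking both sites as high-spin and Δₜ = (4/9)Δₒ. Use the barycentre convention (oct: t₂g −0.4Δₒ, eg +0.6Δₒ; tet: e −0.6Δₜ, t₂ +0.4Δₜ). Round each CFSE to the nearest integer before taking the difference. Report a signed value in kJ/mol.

Group 4 minus oxidation state +3 gives a d¹ configuration for Ti³⁺.
Octahedral (high-spin): t₂g¹ eg⁰, CFSE = 1(−0.4) + 0(+0.6) = -0.4Δₒ = -0.4 × 111 = -44 kJ/mol.
Tetrahedral: e¹ t₂⁰, CFSE = 1(−0.6) + 0(+0.4) = -0.6Δₜ = -0.6 × (4/9) × 111 = -30 kJ/mol.
Subtracting, OSPE = -44 − (-30) = -14 kJ/mol.

-14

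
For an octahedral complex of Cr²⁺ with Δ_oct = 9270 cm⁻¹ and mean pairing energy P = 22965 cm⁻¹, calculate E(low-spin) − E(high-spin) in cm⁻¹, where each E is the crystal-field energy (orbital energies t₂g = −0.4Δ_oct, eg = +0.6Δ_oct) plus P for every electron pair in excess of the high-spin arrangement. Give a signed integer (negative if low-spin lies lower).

13695

Cr sits in group 6; removing 2 electrons leaves Cr²⁺ with 6 − 2 = 4 d electrons.
High-spin d⁴ fills as t₂g³ eg¹ with CFSE 3(−0.4) + 1(+0.6) = -0.6Δ_oct = -5562 cm⁻¹.
Low-spin: t₂g⁴ eg⁰, orbital CFSE = -1.6Δ_oct = -14832 cm⁻¹; plus 1 excess pair × P = +22965 cm⁻¹; total 8133 cm⁻¹.
E(LS) − E(HS) = 8133 − (-5562) = 13695 cm⁻¹.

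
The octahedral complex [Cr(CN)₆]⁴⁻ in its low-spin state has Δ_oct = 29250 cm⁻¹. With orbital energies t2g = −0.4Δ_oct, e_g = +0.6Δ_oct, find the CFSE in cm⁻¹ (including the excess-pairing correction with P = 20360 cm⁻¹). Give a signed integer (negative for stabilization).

Each CN⁻ contributes -1; 6 × (-1) = -6. With overall charge -4, Cr is in the +2 oxidation state.
Group 6 minus oxidation state +2 gives a d⁴ configuration for Cr²⁺.
The d⁴ electrons fill as t2g^4 e_g^0.
CFSE(orbital) = 4×(-0.4Δ_oct) + 0×(0.6Δ_oct) = -1.6Δ_oct; with Δ_oct = 29250 cm⁻¹ that is -46800 cm⁻¹.
Relative to high-spin t2g^3 e_g^1 (0 paired), the low-spin configuration has 1 additional pair, contributing +1 × 20360 = +20360 cm⁻¹.
Net CFSE = -46800 + 20360 = -26440 cm⁻¹.

-26440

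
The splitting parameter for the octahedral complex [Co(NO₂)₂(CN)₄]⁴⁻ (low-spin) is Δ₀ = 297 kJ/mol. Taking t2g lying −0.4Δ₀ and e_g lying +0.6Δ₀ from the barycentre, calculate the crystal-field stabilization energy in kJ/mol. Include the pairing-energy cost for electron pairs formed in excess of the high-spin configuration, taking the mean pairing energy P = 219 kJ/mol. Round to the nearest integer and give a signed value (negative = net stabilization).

-316

Ligand charges: 2×(-1) from NO₂⁻ and 4×(-1) from CN⁻ sum to -6; with overall charge -4, Co is +2.
Co²⁺: group 9, so d-count = 9 − 2 = 7.
Configuration: t2g^6 e_g^1.
CFSE(orbital) = 6×(-0.4Δ₀) + 1×(0.6Δ₀) = -1.8Δ₀; with Δ₀ = 297 kJ/mol that is -535 kJ/mol.
Pairing penalty: 3 pairs vs 2 in the high-spin reference → 1 extra × P = 219 kJ/mol.
Net CFSE = -535 + 219 = -316 kJ/mol.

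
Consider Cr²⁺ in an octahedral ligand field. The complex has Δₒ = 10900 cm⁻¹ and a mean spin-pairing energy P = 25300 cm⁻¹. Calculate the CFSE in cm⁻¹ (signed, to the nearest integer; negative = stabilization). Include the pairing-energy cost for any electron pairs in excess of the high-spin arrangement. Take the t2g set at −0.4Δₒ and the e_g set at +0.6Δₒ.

-6540

Group 6 minus oxidation state +2 gives a d⁴ configuration for Cr²⁺.
Since Δₒ = 10900 cm⁻¹ < P = 25300 cm⁻¹, the complex adopts the high-spin configuration.
Filling d⁴ accordingly: t2g^3 e_g^1.
Orbital CFSE = -0.6Δₒ = -0.6 × 10900 = -6540 cm⁻¹.
High-spin has no excess pairs, so no pairing correction applies.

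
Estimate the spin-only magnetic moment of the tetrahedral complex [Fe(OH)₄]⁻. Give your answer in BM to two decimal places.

Each OH⁻ contributes -1; 4 × (-1) = -4. With overall charge -1, Fe is in the +3 oxidation state.
Fe sits in group 8; removing 3 electrons leaves Fe³⁺ with 8 − 3 = 5 d electrons.
Tetrahedral splitting is small, so the complex is high-spin.
Configuration: e² t₂³ → 5 unpaired electrons.
μ(spin-only) = √[5(5+2)] = √35 ≈ 5.92 BM.

5.92 BM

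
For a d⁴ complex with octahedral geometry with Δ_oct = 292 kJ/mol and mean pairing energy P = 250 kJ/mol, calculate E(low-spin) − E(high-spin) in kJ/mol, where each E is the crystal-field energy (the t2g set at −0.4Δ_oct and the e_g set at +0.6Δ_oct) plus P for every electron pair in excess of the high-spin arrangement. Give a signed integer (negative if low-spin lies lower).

-42

In the high-spin limit (t2g^3 e_g^1) the orbital term is -0.6Δ_oct = -175 kJ/mol, with no excess pairing.
Low-spin t2g^4 e_g^0 gives -1.6Δ_oct = -467 kJ/mol, but forming 1 extra pair costs 1P = 250 kJ/mol, so E(LS) = -467 + 250 = -217 kJ/mol.
E(LS) − E(HS) = -217 − (-175) = -42 kJ/mol.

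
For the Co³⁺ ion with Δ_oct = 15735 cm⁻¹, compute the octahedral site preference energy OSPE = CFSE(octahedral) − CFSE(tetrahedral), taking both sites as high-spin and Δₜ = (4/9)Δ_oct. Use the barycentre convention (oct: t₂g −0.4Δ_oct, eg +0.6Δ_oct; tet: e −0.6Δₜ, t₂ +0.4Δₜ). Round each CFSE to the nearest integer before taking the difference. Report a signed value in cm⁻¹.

Group 9 minus oxidation state +3 gives a d⁶ configuration for Co³⁺.
In an octahedral site d⁶ (HS) is t2g^4 e_g^2, giving CFSE(oct) = -0.4Δ_oct = -6294 cm⁻¹.
Tetrahedral: e^3 t2^3, CFSE = 3(−0.6) + 3(+0.4) = -0.6Δₜ = -0.6 × (4/9) × 15735 = -4196 cm⁻¹.
OSPE = -6294 − (-4196) = -2098 cm⁻¹.

-2098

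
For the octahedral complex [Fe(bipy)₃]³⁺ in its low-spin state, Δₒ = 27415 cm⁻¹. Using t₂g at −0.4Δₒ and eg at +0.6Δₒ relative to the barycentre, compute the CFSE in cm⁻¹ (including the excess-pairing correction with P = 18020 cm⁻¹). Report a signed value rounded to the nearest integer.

bipy is neutral, so the +3 overall charge sits on Fe: oxidation state +3.
Fe is in group 8, so Fe³⁺ is d⁵ (8 − 3 = 5).
The d⁵ electrons fill as t₂g⁵ eg⁰.
Orbital CFSE = 5(-0.4) + 0(0.6) = -2.0Δₒ = -2.0 × 27415 = -54830 cm⁻¹.
Pairing penalty: 2 pairs vs 0 in the high-spin reference → 2 extra × P = 36040 cm⁻¹.
Net CFSE = -54830 + 36040 = -18790 cm⁻¹.

-18790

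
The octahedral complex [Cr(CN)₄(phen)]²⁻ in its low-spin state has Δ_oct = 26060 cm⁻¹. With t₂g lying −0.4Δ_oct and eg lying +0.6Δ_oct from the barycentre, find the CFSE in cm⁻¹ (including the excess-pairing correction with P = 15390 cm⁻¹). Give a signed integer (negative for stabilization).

Ligand charges: 4×(-1) from CN⁻ and 1×(+0) from phen sum to -4; with overall charge -2, Cr is +2.
Cr sits in group 6; removing 2 electrons leaves Cr²⁺ with 6 − 2 = 4 d electrons.
Configuration: t₂g⁴ eg⁰.
The orbital stabilization is -1.6Δ_oct = -1.6 × 26060 = -41696 cm⁻¹.
High-spin d⁴ would be t₂g³ eg¹ with 0 pairs; low-spin has 1, so 1 excess pair costs +1P = +15390 cm⁻¹.
Overall CFSE = -41696 + 15390 = -26306 cm⁻¹.

-26306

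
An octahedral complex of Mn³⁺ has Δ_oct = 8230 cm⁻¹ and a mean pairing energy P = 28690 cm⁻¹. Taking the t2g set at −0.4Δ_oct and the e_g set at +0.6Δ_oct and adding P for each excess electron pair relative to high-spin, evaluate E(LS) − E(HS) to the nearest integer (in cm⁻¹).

20460

Mn³⁺: group 7, so d-count = 7 − 3 = 4.
High-spin: t2g^3 e_g^1, CFSE = -0.6Δ_oct = -4938 cm⁻¹.
Low-spin: t2g^4 e_g^0, orbital CFSE = -1.6Δ_oct = -13168 cm⁻¹; plus 1 excess pair × P = +28690 cm⁻¹; total 15522 cm⁻¹.
E(LS) − E(HS) = 15522 − (-4938) = 20460 cm⁻¹.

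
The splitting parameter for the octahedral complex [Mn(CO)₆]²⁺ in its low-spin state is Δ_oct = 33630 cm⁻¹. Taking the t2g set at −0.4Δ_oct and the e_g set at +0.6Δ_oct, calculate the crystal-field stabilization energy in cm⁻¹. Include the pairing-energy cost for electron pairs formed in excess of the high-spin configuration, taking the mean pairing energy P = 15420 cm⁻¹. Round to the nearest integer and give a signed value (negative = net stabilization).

CO is neutral, so the +2 overall charge sits on Mn: oxidation state +2.
Mn²⁺: group 7, so d-count = 7 − 2 = 5.
Electron filling gives t2g^5 e_g^0.
CFSE(orbital) = 5×(-0.4Δ_oct) + 0×(0.6Δ_oct) = -2.0Δ_oct; with Δ_oct = 33630 cm⁻¹ that is -67260 cm⁻¹.
Relative to high-spin t2g^3 e_g^2 (0 paired), the low-spin configuration has 2 additional pairs, contributing +2 × 15420 = +30840 cm⁻¹.
Combining: -67260 + 30840 = -36420 cm⁻¹.

-36420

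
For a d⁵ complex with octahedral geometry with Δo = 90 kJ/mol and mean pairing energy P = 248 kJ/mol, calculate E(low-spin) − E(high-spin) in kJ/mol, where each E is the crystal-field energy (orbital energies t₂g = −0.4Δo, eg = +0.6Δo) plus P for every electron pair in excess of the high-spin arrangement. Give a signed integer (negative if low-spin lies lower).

In the high-spin limit (t₂g³ eg²) the orbital term is 0.0Δo = 0 kJ/mol, with no excess pairing.
For low-spin the configuration is t₂g⁵ eg⁰: orbital energy -2.0 × 90 = -180 kJ/mol, and 2 additional pairs relative to high-spin add 496 kJ/mol, giving 316 kJ/mol.
The difference is 316 − (0) = 316 kJ/mol, so high-spin lies lower.

316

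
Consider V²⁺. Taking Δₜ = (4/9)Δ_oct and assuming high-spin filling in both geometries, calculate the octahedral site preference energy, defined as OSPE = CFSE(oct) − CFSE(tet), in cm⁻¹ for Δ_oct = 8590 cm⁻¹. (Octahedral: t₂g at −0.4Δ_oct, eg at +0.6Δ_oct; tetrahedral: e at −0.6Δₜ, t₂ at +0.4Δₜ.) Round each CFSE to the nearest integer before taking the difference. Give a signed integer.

V sits in group 5; removing 2 electrons leaves V²⁺ with 5 − 2 = 3 d electrons.
Octahedral (high-spin): t₂g³ eg⁰, CFSE = 3(−0.4) + 0(+0.6) = -1.2Δ_oct = -1.2 × 8590 = -10308 cm⁻¹.
Tetrahedral: e² t₂¹, CFSE = 2(−0.6) + 1(+0.4) = -0.8Δₜ = -0.8 × (4/9) × 8590 = -3054 cm⁻¹.
OSPE = CFSE(oct) − CFSE(tet) = -10308 − (-3054) = -7254 cm⁻¹.

-7254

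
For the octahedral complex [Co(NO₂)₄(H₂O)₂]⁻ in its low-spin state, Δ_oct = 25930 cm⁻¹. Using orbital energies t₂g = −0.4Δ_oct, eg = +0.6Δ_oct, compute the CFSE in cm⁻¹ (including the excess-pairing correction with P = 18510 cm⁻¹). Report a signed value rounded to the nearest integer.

-25212

Ligand charges: 4×(-1) from NO₂⁻ and 2×(+0) from H₂O sum to -4; with overall charge -1, Co is +3.
Group 9 minus oxidation state +3 gives a d⁶ configuration for Co³⁺.
Electron filling gives t₂g⁶ eg⁰.
The orbital stabilization is -2.4Δ_oct = -2.4 × 25930 = -62232 cm⁻¹.
High-spin d⁶ would be t₂g⁴ eg² with 1 pair; low-spin has 3, so 2 excess pairs cost +2P = +37020 cm⁻¹.
Overall CFSE = -62232 + 37020 = -25212 cm⁻¹.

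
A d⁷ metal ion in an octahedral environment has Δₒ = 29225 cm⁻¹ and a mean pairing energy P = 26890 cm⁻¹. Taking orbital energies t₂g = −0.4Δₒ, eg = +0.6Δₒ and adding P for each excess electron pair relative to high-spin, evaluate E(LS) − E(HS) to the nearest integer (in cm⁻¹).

High-spin: t₂g⁵ eg², CFSE = -0.8Δₒ = -23380 cm⁻¹.
Low-spin t₂g⁶ eg¹ gives -1.8Δₒ = -52605 cm⁻¹, but forming 1 extra pair costs 1P = 26890 cm⁻¹, so E(LS) = -52605 + 26890 = -25715 cm⁻¹.
Thus E(LS) − E(HS) = -2335 cm⁻¹.

-2335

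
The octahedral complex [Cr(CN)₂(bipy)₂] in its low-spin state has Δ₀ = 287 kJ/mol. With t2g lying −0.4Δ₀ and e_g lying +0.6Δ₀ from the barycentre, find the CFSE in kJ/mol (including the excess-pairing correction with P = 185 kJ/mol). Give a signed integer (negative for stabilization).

Ligand charges: 2×(-1) from CN⁻ and 2×(+0) from bipy sum to -2; with overall charge +0, Cr is +2.
Cr is in group 6, so Cr²⁺ is d⁴ (6 − 2 = 4).
Configuration: t2g^4 e_g^0.
The orbital stabilization is -1.6Δ₀ = -1.6 × 287 = -459 kJ/mol.
Pairing penalty: 1 pair vs 0 in the high-spin reference → 1 extra × P = 185 kJ/mol.
Combining: -459 + 185 = -274 kJ/mol.

-274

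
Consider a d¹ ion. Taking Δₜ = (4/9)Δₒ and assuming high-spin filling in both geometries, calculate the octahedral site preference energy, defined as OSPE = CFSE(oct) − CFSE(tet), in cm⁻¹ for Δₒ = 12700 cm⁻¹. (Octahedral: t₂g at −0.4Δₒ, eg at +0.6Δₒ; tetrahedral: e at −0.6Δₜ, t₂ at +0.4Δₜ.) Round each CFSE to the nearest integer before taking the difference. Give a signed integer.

Octahedral high-spin t2g^1 e_g^0: CFSE = -0.4 × 12700 = -5080 cm⁻¹.
Tetrahedral e^1 t2^0 gives -0.6Δₜ = -0.6 × (4/9) × 12700 = -3387 cm⁻¹.
OSPE = CFSE(oct) − CFSE(tet) = -5080 − (-3387) = -1693 cm⁻¹.

-1693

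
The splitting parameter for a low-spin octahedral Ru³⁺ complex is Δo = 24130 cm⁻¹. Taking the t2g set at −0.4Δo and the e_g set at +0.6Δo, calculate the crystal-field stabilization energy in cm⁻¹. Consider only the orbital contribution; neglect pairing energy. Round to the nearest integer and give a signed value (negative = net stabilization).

-48260

Ru³⁺: group 8, so d-count = 8 − 3 = 5.
Configuration: t2g^5 e_g^0.
CFSE(orbital) = 5×(-0.4Δo) + 0×(0.6Δo) = -2.0Δo; with Δo = 24130 cm⁻¹ that is -48260 cm⁻¹.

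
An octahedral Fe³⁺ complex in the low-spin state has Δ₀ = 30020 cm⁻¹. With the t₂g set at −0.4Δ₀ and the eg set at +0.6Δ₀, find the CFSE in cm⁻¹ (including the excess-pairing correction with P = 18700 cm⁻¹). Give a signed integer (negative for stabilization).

Fe sits in group 8; removing 3 electrons leaves Fe³⁺ with 8 − 3 = 5 d electrons.
The d⁵ electrons fill as t₂g⁵ eg⁰.
The orbital stabilization is -2.0Δ₀ = -2.0 × 30020 = -60040 cm⁻¹.
Relative to high-spin t₂g³ eg² (0 paired), the low-spin configuration has 2 additional pairs, contributing +2 × 18700 = +37400 cm⁻¹.
Net CFSE = -60040 + 37400 = -22640 cm⁻¹.

-22640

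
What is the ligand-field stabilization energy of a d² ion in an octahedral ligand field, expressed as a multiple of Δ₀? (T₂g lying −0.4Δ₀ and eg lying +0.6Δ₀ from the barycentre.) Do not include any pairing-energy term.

For octahedral d² the high- and low-spin configurations coincide.
Configuration: t₂g² eg⁰.
CFSE = 2(-0.4Δ₀) + 0(0.6Δ₀) = -0.8Δ₀ + 0.0Δ₀ = -0.8Δ₀.

-0.8 Δ₀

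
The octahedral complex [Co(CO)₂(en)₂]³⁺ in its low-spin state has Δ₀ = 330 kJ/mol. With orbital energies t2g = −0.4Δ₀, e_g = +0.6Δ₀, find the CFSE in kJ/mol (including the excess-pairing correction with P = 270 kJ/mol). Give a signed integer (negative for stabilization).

-252

Ligand charges: 2×(+0) from CO and 2×(+0) from en sum to +0; with overall charge +3, Co is +3.
Co sits in group 9; removing 3 electrons leaves Co³⁺ with 9 − 3 = 6 d electrons.
Configuration: t2g^6 e_g^0.
Orbital CFSE = 6(-0.4) + 0(0.6) = -2.4Δ₀ = -2.4 × 330 = -792 kJ/mol.
Pairing penalty: 3 pairs vs 1 in the high-spin reference → 2 extra × P = 540 kJ/mol.
Combining: -792 + 540 = -252 kJ/mol.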